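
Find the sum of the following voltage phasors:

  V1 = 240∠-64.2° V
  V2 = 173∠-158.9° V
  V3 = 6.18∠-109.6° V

Step 1 — Convert each phasor to rectangular form:
  V1 = 240·(cos(-64.2°) + j·sin(-64.2°)) = 104.5 - j216.1 V
  V2 = 173·(cos(-158.9°) + j·sin(-158.9°)) = -161.4 - j62.28 V
  V3 = 6.18·(cos(-109.6°) + j·sin(-109.6°)) = -2.073 - j5.822 V
Step 2 — Sum components: V_total = -59.02 - j284.2 V.
Step 3 — Convert to polar: |V_total| = 290.2 V, ∠V_total = -101.7°.

V_total = 290.2∠-101.7° V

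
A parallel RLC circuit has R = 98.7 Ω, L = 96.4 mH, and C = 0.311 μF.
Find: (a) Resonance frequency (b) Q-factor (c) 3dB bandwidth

Step 1 — Resonance: ω₀ = 1/√(LC) = 1/√(0.0964·3.11e-07) = 5775 rad/s.
Step 2 — f₀ = ω₀/(2π) = 919.2 Hz.
Step 3 — Parallel Q: Q = R/(ω₀L) = 98.7/(5775·0.0964) = 0.1773.
Step 4 — Bandwidth: Δω = ω₀/Q = 3.258e+04 rad/s; BW = Δω/(2π) = 5185 Hz.

(a) f₀ = 919.2 Hz  (b) Q = 0.1773  (c) BW = 5185 Hz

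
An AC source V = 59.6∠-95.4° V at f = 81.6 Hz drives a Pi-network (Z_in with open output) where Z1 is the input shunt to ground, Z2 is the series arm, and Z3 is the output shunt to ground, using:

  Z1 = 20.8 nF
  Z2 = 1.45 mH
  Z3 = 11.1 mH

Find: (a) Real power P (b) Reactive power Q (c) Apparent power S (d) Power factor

Step 1 — Angular frequency: ω = 2π·f = 2π·81.6 = 512.7 rad/s.
Step 2 — Component impedances:
  Z1: Z = 1/(jωC) = -j/(ω·C) = 0 - j9.377e+04 Ω
  Z2: Z = jωL = j·512.7·0.00145 = 0 + j0.7434 Ω
  Z3: Z = jωL = j·512.7·0.0111 = 0 + j5.691 Ω
Step 3 — With open output, the series arm Z2 and the output shunt Z3 appear in series to ground: Z2 + Z3 = 0 + j6.434 Ω.
Step 4 — Parallel with input shunt Z1: Z_in = Z1 || (Z2 + Z3) = 0 + j6.435 Ω = 6.435∠90.0° Ω.
Step 5 — Source phasor: V = 59.6∠-95.4° V = -5.609 - j59.34 V.
Step 6 — Current: I = V / Z = -9.221 + j0.8716 A = 9.262∠174.6° A.
Step 7 — Complex power: S = V·I* = 0 + j552 VA.
Step 8 — Real power: P = Re(S) = 0 W.
Step 9 — Reactive power: Q = Im(S) = 552 VAR.
Step 10 — Apparent power: |S| = 552 VA.
Step 11 — Power factor: PF = P/|S| = 0 (lagging).

(a) P = 0 W  (b) Q = 552 VAR  (c) S = 552 VA  (d) PF = 0 (lagging)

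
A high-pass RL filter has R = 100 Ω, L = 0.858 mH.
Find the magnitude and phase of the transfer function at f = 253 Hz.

Step 1 — Angular frequency: ω = 2π·253 = 1590 rad/s.
Step 2 — Transfer function: H(jω) = jωL/(R + jωL).
Step 3 — Numerator jωL = j·1.364; denominator R + jωL = 100 + j1.364.
Step 4 — H = 0.000186 + j0.01364.
Step 5 — Magnitude: |H| = 0.01364 (-37.3 dB); phase: φ = 89.2°.

|H| = 0.01364 (-37.3 dB), φ = 89.2°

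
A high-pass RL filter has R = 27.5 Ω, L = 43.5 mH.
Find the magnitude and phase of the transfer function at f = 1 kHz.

Step 1 — Angular frequency: ω = 2π·1000 = 6283 rad/s.
Step 2 — Transfer function: H(jω) = jωL/(R + jωL).
Step 3 — Numerator jωL = j·273.3; denominator R + jωL = 27.5 + j273.3.
Step 4 — H = 0.99 + j0.09961.
Step 5 — Magnitude: |H| = 0.995 (-0.0 dB); phase: φ = 5.7°.

|H| = 0.995 (-0.0 dB), φ = 5.7°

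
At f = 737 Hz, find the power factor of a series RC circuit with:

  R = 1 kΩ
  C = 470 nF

Step 1 — Angular frequency: ω = 2π·f = 2π·737 = 4631 rad/s.
Step 2 — Component impedances:
  R: Z = R = 1000 Ω
  C: Z = 1/(jωC) = -j/(ω·C) = 0 - j459.5 Ω
Step 3 — Series combination: Z_total = R + C = 1000 - j459.5 Ω = 1101∠-24.7° Ω.
Step 4 — Power factor: PF = cos(φ) = Re(Z)/|Z| = 1000/1100.5 = 0.9087.
Step 5 — Type: Im(Z) = -459.5 ⇒ leading (phase φ = -24.7°).

PF = 0.9087 (leading, φ = -24.7°)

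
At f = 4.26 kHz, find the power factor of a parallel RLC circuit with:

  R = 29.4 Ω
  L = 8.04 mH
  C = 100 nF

Step 1 — Angular frequency: ω = 2π·f = 2π·4260 = 2.677e+04 rad/s.
Step 2 — Component impedances:
  R: Z = R = 29.4 Ω
  L: Z = jωL = j·2.677e+04·0.00804 = 0 + j215.2 Ω
  C: Z = 1/(jωC) = -j/(ω·C) = 0 - j373.6 Ω
Step 3 — Parallel combination: 1/Z_total = 1/R + 1/L + 1/C; Z_total = 29.3 + j1.697 Ω = 29.35∠3.3° Ω.
Step 4 — Power factor: PF = cos(φ) = Re(Z)/|Z| = 29.3/29.35 = 0.9983.
Step 5 — Type: Im(Z) = 1.697 ⇒ lagging (phase φ = 3.3°).

PF = 0.9983 (lagging, φ = 3.3°)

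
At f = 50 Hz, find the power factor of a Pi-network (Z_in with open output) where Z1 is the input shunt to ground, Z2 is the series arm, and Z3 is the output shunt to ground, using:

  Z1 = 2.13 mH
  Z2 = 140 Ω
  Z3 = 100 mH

Step 1 — Angular frequency: ω = 2π·f = 2π·50 = 314.2 rad/s.
Step 2 — Component impedances:
  Z1: Z = jωL = j·314.2·0.00213 = 0 + j0.6692 Ω
  Z2: Z = R = 140 Ω
  Z3: Z = jωL = j·314.2·0.1 = 0 + j31.42 Ω
Step 3 — With open output, the series arm Z2 and the output shunt Z3 appear in series to ground: Z2 + Z3 = 140 + j31.42 Ω.
Step 4 — Parallel with input shunt Z1: Z_in = Z1 || (Z2 + Z3) = 0.003039 + j0.6685 Ω = 0.6685∠89.7° Ω.
Step 5 — Power factor: PF = cos(φ) = Re(Z)/|Z| = 0.003039/0.6685 = 0.004546.
Step 6 — Type: Im(Z) = 0.6685 ⇒ lagging (phase φ = 89.7°).

PF = 0.004546 (lagging, φ = 89.7°)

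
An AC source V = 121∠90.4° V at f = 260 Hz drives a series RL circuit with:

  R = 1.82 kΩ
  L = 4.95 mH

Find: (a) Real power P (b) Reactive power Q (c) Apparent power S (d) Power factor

Step 1 — Angular frequency: ω = 2π·f = 2π·260 = 1634 rad/s.
Step 2 — Component impedances:
  R: Z = R = 1820 Ω
  L: Z = jωL = j·1634·0.00495 = 0 + j8.086 Ω
Step 3 — Series combination: Z_total = R + L = 1820 + j8.086 Ω = 1820∠0.3° Ω.
Step 4 — Source phasor: V = 121∠90.4° V = -0.8447 + j121 V.
Step 5 — Current: I = V / Z = -0.0001687 + j0.06648 A = 0.06648∠90.1° A.
Step 6 — Complex power: S = V·I* = 8.044 + j0.03574 VA.
Step 7 — Real power: P = Re(S) = 8.044 W.
Step 8 — Reactive power: Q = Im(S) = 0.03574 VAR.
Step 9 — Apparent power: |S| = 8.044 VA.
Step 10 — Power factor: PF = P/|S| = 1 (lagging).

(a) P = 8.044 W  (b) Q = 0.03574 VAR  (c) S = 8.044 VA  (d) PF = 1 (lagging)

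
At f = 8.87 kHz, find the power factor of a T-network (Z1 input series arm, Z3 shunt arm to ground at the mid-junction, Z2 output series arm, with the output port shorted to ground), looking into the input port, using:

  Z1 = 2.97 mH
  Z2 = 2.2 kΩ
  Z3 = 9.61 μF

Step 1 — Angular frequency: ω = 2π·f = 2π·8870 = 5.573e+04 rad/s.
Step 2 — Component impedances:
  Z1: Z = jωL = j·5.573e+04·0.00297 = 0 + j165.5 Ω
  Z2: Z = R = 2200 Ω
  Z3: Z = 1/(jωC) = -j/(ω·C) = 0 - j1.867 Ω
Step 3 — With the output port shorted to ground, the output series arm Z2 runs from the junction to ground; the shunt arm Z3 also runs from the junction to ground. They appear in parallel: Z3 || Z2 = 0.001585 - j1.867 Ω.
Step 4 — Series with input arm Z1: Z_in = Z1 + (Z3 || Z2) = 0.001585 + j163.7 Ω = 163.7∠90.0° Ω.
Step 5 — Power factor: PF = cos(φ) = Re(Z)/|Z| = 0.00158461/163.656 = 9.683e-06.
Step 6 — Type: Im(Z) = 163.7 ⇒ lagging (phase φ = 90.0°).

PF = 9.683e-06 (lagging, φ = 90.0°)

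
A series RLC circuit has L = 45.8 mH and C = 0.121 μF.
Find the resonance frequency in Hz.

Step 1 — Resonance condition Im(Z)=0 gives ω₀ = 1/√(LC).
Step 2 — ω₀ = 1/√(0.0458·1.21e-07) = 1.343e+04 rad/s.
Step 3 — f₀ = ω₀/(2π) = 2138 Hz.

f₀ = 2138 Hz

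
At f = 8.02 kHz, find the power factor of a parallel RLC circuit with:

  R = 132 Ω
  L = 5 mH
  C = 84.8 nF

Step 1 — Angular frequency: ω = 2π·f = 2π·8020 = 5.039e+04 rad/s.
Step 2 — Component impedances:
  R: Z = R = 132 Ω
  L: Z = jωL = j·5.039e+04·0.005 = 0 + j252 Ω
  C: Z = 1/(jωC) = -j/(ω·C) = 0 - j234 Ω
Step 3 — Parallel combination: 1/Z_total = 1/R + 1/L + 1/C; Z_total = 131.8 - j5.292 Ω = 131.9∠-2.3° Ω.
Step 4 — Power factor: PF = cos(φ) = Re(Z)/|Z| = 131.8/131.9 = 0.9992.
Step 5 — Type: Im(Z) = -5.292 ⇒ leading (phase φ = -2.3°).

PF = 0.9992 (leading, φ = -2.3°)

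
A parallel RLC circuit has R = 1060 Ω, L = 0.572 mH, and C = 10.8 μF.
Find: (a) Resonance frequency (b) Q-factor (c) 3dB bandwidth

Step 1 — Resonance: ω₀ = 1/√(LC) = 1/√(0.000572·1.08e-05) = 1.272e+04 rad/s.
Step 2 — f₀ = ω₀/(2π) = 2025 Hz.
Step 3 — Parallel Q: Q = R/(ω₀L) = 1060/(1.272e+04·0.000572) = 145.7.
Step 4 — Bandwidth: Δω = ω₀/Q = 87.35 rad/s; BW = Δω/(2π) = 13.9 Hz.

(a) f₀ = 2025 Hz  (b) Q = 145.7  (c) BW = 13.9 Hz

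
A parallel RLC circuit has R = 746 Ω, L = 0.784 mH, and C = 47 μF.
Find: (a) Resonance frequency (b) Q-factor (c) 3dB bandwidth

Step 1 — Resonance: ω₀ = 1/√(LC) = 1/√(0.000784·4.7e-05) = 5209 rad/s.
Step 2 — f₀ = ω₀/(2π) = 829.1 Hz.
Step 3 — Parallel Q: Q = R/(ω₀L) = 746/(5209·0.000784) = 182.7.
Step 4 — Bandwidth: Δω = ω₀/Q = 28.52 rad/s; BW = Δω/(2π) = 4.539 Hz.

(a) f₀ = 829.1 Hz  (b) Q = 182.7  (c) BW = 4.539 Hz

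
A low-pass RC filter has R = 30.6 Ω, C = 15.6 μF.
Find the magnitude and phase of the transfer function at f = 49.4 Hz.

Step 1 — Angular frequency: ω = 2π·49.4 = 310.4 rad/s.
Step 2 — Transfer function: H(jω) = 1/(1 + jωRC).
Step 3 — Denominator: 1 + jωRC = 1 + j·310.4·30.6·1.56e-05 = 1 + j0.1482.
Step 4 — H = 0.9785 - j0.145.
Step 5 — Magnitude: |H| = 0.9892 (-0.1 dB); phase: φ = -8.4°.

|H| = 0.9892 (-0.1 dB), φ = -8.4°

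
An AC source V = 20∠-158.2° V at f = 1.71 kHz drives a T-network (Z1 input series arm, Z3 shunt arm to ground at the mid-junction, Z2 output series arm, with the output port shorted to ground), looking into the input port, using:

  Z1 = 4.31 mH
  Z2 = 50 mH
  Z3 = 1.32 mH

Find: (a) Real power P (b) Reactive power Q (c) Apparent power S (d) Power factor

Step 1 — Angular frequency: ω = 2π·f = 2π·1710 = 1.074e+04 rad/s.
Step 2 — Component impedances:
  Z1: Z = jωL = j·1.074e+04·0.00431 = 0 + j46.31 Ω
  Z2: Z = jωL = j·1.074e+04·0.05 = 0 + j537.2 Ω
  Z3: Z = jωL = j·1.074e+04·0.00132 = 0 + j14.18 Ω
Step 3 — With the output port shorted to ground, the output series arm Z2 runs from the junction to ground; the shunt arm Z3 also runs from the junction to ground. They appear in parallel: Z3 || Z2 = 0 + j13.82 Ω.
Step 4 — Series with input arm Z1: Z_in = Z1 + (Z3 || Z2) = 0 + j60.13 Ω = 60.13∠90.0° Ω.
Step 5 — Source phasor: V = 20∠-158.2° V = -18.57 - j7.427 V.
Step 6 — Current: I = V / Z = -0.1235 + j0.3089 A = 0.3326∠111.8° A.
Step 7 — Complex power: S = V·I* = 0 + j6.653 VA.
Step 8 — Real power: P = Re(S) = 0 W.
Step 9 — Reactive power: Q = Im(S) = 6.653 VAR.
Step 10 — Apparent power: |S| = 6.653 VA.
Step 11 — Power factor: PF = P/|S| = 0 (lagging).

(a) P = 0 W  (b) Q = 6.653 VAR  (c) S = 6.653 VA  (d) PF = 0 (lagging)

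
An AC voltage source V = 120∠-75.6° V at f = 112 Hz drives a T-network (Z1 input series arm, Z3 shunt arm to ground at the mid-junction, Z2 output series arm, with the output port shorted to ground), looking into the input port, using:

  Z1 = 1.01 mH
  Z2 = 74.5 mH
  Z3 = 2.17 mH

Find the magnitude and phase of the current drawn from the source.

Step 1 — Angular frequency: ω = 2π·f = 2π·112 = 703.7 rad/s.
Step 2 — Component impedances:
  Z1: Z = jωL = j·703.7·0.00101 = 0 + j0.7108 Ω
  Z2: Z = jωL = j·703.7·0.0745 = 0 + j52.43 Ω
  Z3: Z = jωL = j·703.7·0.00217 = 0 + j1.527 Ω
Step 3 — With the output port shorted to ground, the output series arm Z2 runs from the junction to ground; the shunt arm Z3 also runs from the junction to ground. They appear in parallel: Z3 || Z2 = 0 + j1.484 Ω.
Step 4 — Series with input arm Z1: Z_in = Z1 + (Z3 || Z2) = 0 + j2.195 Ω = 2.195∠90.0° Ω.
Step 5 — Source phasor: V = 120∠-75.6° V = 29.84 - j116.2 V.
Step 6 — Ohm's law: I = V / Z_total = (29.84 - j116.2) / (0 + j2.195) = -52.96 - j13.6 A.
Step 7 — Convert to polar: |I| = 54.68 A, ∠I = -165.6°.

I = 54.68∠-165.6° A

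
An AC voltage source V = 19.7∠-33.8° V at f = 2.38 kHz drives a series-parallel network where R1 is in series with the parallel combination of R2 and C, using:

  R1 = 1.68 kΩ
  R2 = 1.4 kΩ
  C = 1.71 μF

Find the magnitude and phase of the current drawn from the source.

Step 1 — Angular frequency: ω = 2π·f = 2π·2380 = 1.495e+04 rad/s.
Step 2 — Component impedances:
  R1: Z = R = 1680 Ω
  R2: Z = R = 1400 Ω
  C: Z = 1/(jωC) = -j/(ω·C) = 0 - j39.11 Ω
Step 3 — Parallel branch: R2 || C = 1/(1/R2 + 1/C) = 1.092 - j39.08 Ω.
Step 4 — Series with R1: Z_total = R1 + (R2 || C) = 1681 - j39.08 Ω = 1682∠-1.3° Ω.
Step 5 — Source phasor: V = 19.7∠-33.8° V = 16.37 - j10.96 V.
Step 6 — Ohm's law: I = V / Z_total = (16.37 - j10.96) / (1681 - j39.08) = 0.009884 - j0.006289 A.
Step 7 — Convert to polar: |I| = 0.01172 A, ∠I = -32.5°.

I = 0.01172∠-32.5° A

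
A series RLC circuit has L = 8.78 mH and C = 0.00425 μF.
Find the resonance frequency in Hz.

Step 1 — Resonance condition Im(Z)=0 gives ω₀ = 1/√(LC).
Step 2 — ω₀ = 1/√(0.00878·4.25e-09) = 1.637e+05 rad/s.
Step 3 — f₀ = ω₀/(2π) = 2.605e+04 Hz.

f₀ = 2.605e+04 Hz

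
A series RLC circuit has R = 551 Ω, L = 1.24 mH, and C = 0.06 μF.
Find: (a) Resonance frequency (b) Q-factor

Step 1 — Resonance condition Im(Z)=0 gives ω₀ = 1/√(LC).
Step 2 — ω₀ = 1/√(0.00124·6e-08) = 1.159e+05 rad/s.
Step 3 — f₀ = ω₀/(2π) = 1.845e+04 Hz.
Step 4 — Series Q: Q = ω₀L/R = 1.159e+05·0.00124/551 = 0.2609.

(a) f₀ = 1.845e+04 Hz  (b) Q = 0.2609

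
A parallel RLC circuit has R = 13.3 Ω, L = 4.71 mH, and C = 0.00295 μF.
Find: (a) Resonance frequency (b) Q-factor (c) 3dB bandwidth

Step 1 — Resonance: ω₀ = 1/√(LC) = 1/√(0.00471·2.95e-09) = 2.683e+05 rad/s.
Step 2 — f₀ = ω₀/(2π) = 4.27e+04 Hz.
Step 3 — Parallel Q: Q = R/(ω₀L) = 13.3/(2.683e+05·0.00471) = 0.01053.
Step 4 — Bandwidth: Δω = ω₀/Q = 2.549e+07 rad/s; BW = Δω/(2π) = 4.056e+06 Hz.

(a) f₀ = 4.27e+04 Hz  (b) Q = 0.01053  (c) BW = 4.056e+06 Hz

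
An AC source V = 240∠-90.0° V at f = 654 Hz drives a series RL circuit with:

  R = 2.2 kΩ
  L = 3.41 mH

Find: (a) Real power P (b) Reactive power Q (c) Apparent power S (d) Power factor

Step 1 — Angular frequency: ω = 2π·f = 2π·654 = 4109 rad/s.
Step 2 — Component impedances:
  R: Z = R = 2200 Ω
  L: Z = jωL = j·4109·0.00341 = 0 + j14.01 Ω
Step 3 — Series combination: Z_total = R + L = 2200 + j14.01 Ω = 2200∠0.4° Ω.
Step 4 — Source phasor: V = 240∠-90.0° V = 0 - j240 V.
Step 5 — Current: I = V / Z = -0.0006948 - j0.1091 A = 0.1091∠-90.4° A.
Step 6 — Complex power: S = V·I* = 26.18 + j0.1668 VA.
Step 7 — Real power: P = Re(S) = 26.18 W.
Step 8 — Reactive power: Q = Im(S) = 0.1668 VAR.
Step 9 — Apparent power: |S| = 26.18 VA.
Step 10 — Power factor: PF = P/|S| = 1 (lagging).

(a) P = 26.18 W  (b) Q = 0.1668 VAR  (c) S = 26.18 VA  (d) PF = 1 (lagging)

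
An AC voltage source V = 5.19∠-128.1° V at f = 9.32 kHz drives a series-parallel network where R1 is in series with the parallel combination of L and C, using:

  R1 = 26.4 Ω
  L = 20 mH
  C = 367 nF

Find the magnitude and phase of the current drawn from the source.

Step 1 — Angular frequency: ω = 2π·f = 2π·9320 = 5.856e+04 rad/s.
Step 2 — Component impedances:
  R1: Z = R = 26.4 Ω
  L: Z = jωL = j·5.856e+04·0.02 = 0 + j1171 Ω
  C: Z = 1/(jωC) = -j/(ω·C) = 0 - j46.53 Ω
Step 3 — Parallel branch: L || C = 1/(1/L + 1/C) = 0 - j48.46 Ω.
Step 4 — Series with R1: Z_total = R1 + (L || C) = 26.4 - j48.46 Ω = 55.18∠-61.4° Ω.
Step 5 — Source phasor: V = 5.19∠-128.1° V = -3.202 - j4.084 V.
Step 6 — Ohm's law: I = V / Z_total = (-3.202 - j4.084) / (26.4 - j48.46) = 0.03723 - j0.08637 A.
Step 7 — Convert to polar: |I| = 0.09405 A, ∠I = -66.7°.

I = 0.09405∠-66.7° A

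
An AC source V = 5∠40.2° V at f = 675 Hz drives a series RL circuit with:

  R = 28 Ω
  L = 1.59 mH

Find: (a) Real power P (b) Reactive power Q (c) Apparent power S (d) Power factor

Step 1 — Angular frequency: ω = 2π·f = 2π·675 = 4241 rad/s.
Step 2 — Component impedances:
  R: Z = R = 28 Ω
  L: Z = jωL = j·4241·0.00159 = 0 + j6.743 Ω
Step 3 — Series combination: Z_total = R + L = 28 + j6.743 Ω = 28.8∠13.5° Ω.
Step 4 — Source phasor: V = 5∠40.2° V = 3.819 + j3.227 V.
Step 5 — Current: I = V / Z = 0.1552 + j0.07789 A = 0.1736∠26.7° A.
Step 6 — Complex power: S = V·I* = 0.8439 + j0.2032 VA.
Step 7 — Real power: P = Re(S) = 0.8439 W.
Step 8 — Reactive power: Q = Im(S) = 0.2032 VAR.
Step 9 — Apparent power: |S| = 0.868 VA.
Step 10 — Power factor: PF = P/|S| = 0.9722 (lagging).

(a) P = 0.8439 W  (b) Q = 0.2032 VAR  (c) S = 0.868 VA  (d) PF = 0.9722 (lagging)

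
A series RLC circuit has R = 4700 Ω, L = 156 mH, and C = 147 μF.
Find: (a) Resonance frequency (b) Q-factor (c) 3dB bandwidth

Step 1 — Resonance: ω₀ = 1/√(LC) = 1/√(0.156·0.000147) = 208.8 rad/s.
Step 2 — f₀ = ω₀/(2π) = 33.24 Hz.
Step 3 — Series Q: Q = ω₀L/R = 208.8·0.156/4700 = 0.006931.
Step 4 — Bandwidth: Δω = ω₀/Q = 3.013e+04 rad/s; BW = Δω/(2π) = 4795 Hz.

(a) f₀ = 33.24 Hz  (b) Q = 0.006931  (c) BW = 4795 Hz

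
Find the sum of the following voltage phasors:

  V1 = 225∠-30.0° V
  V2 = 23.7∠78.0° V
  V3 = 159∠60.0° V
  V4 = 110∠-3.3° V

Step 1 — Convert each phasor to rectangular form:
  V1 = 225·(cos(-30.0°) + j·sin(-30.0°)) = 194.9 - j112.5 V
  V2 = 23.7·(cos(78.0°) + j·sin(78.0°)) = 4.928 + j23.18 V
  V3 = 159·(cos(60.0°) + j·sin(60.0°)) = 79.5 + j137.7 V
  V4 = 110·(cos(-3.3°) + j·sin(-3.3°)) = 109.8 - j6.332 V
Step 2 — Sum components: V_total = 389.1 + j42.05 V.
Step 3 — Convert to polar: |V_total| = 391.4 V, ∠V_total = 6.2°.

V_total = 391.4∠6.2° V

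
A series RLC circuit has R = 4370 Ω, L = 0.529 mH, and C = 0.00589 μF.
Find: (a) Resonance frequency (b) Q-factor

Step 1 — Resonance condition Im(Z)=0 gives ω₀ = 1/√(LC).
Step 2 — ω₀ = 1/√(0.000529·5.89e-09) = 5.665e+05 rad/s.
Step 3 — f₀ = ω₀/(2π) = 9.016e+04 Hz.
Step 4 — Series Q: Q = ω₀L/R = 5.665e+05·0.000529/4370 = 0.06858.

(a) f₀ = 9.016e+04 Hz  (b) Q = 0.06858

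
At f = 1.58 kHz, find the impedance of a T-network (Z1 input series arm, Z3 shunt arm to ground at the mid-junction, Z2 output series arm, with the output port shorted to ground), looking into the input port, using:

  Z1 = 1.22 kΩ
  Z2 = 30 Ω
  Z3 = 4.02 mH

Step 1 — Angular frequency: ω = 2π·f = 2π·1580 = 9927 rad/s.
Step 2 — Component impedances:
  Z1: Z = R = 1220 Ω
  Z2: Z = R = 30 Ω
  Z3: Z = jωL = j·9927·0.00402 = 0 + j39.91 Ω
Step 3 — With the output port shorted to ground, the output series arm Z2 runs from the junction to ground; the shunt arm Z3 also runs from the junction to ground. They appear in parallel: Z3 || Z2 = 19.17 + j14.41 Ω.
Step 4 — Series with input arm Z1: Z_in = Z1 + (Z3 || Z2) = 1239 + j14.41 Ω = 1239∠0.7° Ω.

Z = 1239 + j14.41 Ω = 1239∠0.7° Ω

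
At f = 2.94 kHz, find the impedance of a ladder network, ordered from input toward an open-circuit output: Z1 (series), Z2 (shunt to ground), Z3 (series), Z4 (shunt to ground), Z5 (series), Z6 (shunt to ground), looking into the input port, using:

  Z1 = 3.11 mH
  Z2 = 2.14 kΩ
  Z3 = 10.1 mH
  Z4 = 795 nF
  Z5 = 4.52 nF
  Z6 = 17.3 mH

Step 1 — Angular frequency: ω = 2π·f = 2π·2940 = 1.847e+04 rad/s.
Step 2 — Component impedances:
  Z1: Z = jωL = j·1.847e+04·0.00311 = 0 + j57.45 Ω
  Z2: Z = R = 2140 Ω
  Z3: Z = jωL = j·1.847e+04·0.0101 = 0 + j186.6 Ω
  Z4: Z = 1/(jωC) = -j/(ω·C) = 0 - j68.09 Ω
  Z5: Z = 1/(jωC) = -j/(ω·C) = 0 - j1.198e+04 Ω
  Z6: Z = jωL = j·1.847e+04·0.0173 = 0 + j319.6 Ω
Step 3 — Ladder network (open output): work backward from the far end, alternating series and parallel combinations. Z_in = 6.583 + j176 Ω = 176.1∠87.9° Ω.

Z = 6.583 + j176 Ω = 176.1∠87.9° Ω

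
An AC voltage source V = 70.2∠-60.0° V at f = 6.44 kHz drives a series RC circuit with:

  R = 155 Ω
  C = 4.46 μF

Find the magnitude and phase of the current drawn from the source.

Step 1 — Angular frequency: ω = 2π·f = 2π·6440 = 4.046e+04 rad/s.
Step 2 — Component impedances:
  R: Z = R = 155 Ω
  C: Z = 1/(jωC) = -j/(ω·C) = 0 - j5.541 Ω
Step 3 — Series combination: Z_total = R + C = 155 - j5.541 Ω = 155.1∠-2.0° Ω.
Step 4 — Source phasor: V = 70.2∠-60.0° V = 35.1 - j60.79 V.
Step 5 — Ohm's law: I = V / Z_total = (35.1 - j60.79) / (155 - j5.541) = 0.2402 - j0.3836 A.
Step 6 — Convert to polar: |I| = 0.4526 A, ∠I = -58.0°.

I = 0.4526∠-58.0° A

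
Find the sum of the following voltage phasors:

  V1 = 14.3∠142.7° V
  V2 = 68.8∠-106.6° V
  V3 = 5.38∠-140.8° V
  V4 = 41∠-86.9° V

Step 1 — Convert each phasor to rectangular form:
  V1 = 14.3·(cos(142.7°) + j·sin(142.7°)) = -11.38 + j8.666 V
  V2 = 68.8·(cos(-106.6°) + j·sin(-106.6°)) = -19.66 - j65.93 V
  V3 = 5.38·(cos(-140.8°) + j·sin(-140.8°)) = -4.169 - j3.4 V
  V4 = 41·(cos(-86.9°) + j·sin(-86.9°)) = 2.217 - j40.94 V
Step 2 — Sum components: V_total = -32.98 - j101.6 V.
Step 3 — Convert to polar: |V_total| = 106.8 V, ∠V_total = -108.0°.

V_total = 106.8∠-108.0° V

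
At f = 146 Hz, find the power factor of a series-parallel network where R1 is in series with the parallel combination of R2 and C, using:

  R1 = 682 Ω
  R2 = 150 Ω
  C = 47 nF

Step 1 — Angular frequency: ω = 2π·f = 2π·146 = 917.3 rad/s.
Step 2 — Component impedances:
  R1: Z = R = 682 Ω
  R2: Z = R = 150 Ω
  C: Z = 1/(jωC) = -j/(ω·C) = 0 - j2.319e+04 Ω
Step 3 — Parallel branch: R2 || C = 1/(1/R2 + 1/C) = 150 - j0.9701 Ω.
Step 4 — Series with R1: Z_total = R1 + (R2 || C) = 832 - j0.9701 Ω = 832∠-0.1° Ω.
Step 5 — Power factor: PF = cos(φ) = Re(Z)/|Z| = 832/832 = 1.
Step 6 — Type: Im(Z) = -0.9701 ⇒ leading (phase φ = -0.1°).

PF = 1 (leading, φ = -0.1°)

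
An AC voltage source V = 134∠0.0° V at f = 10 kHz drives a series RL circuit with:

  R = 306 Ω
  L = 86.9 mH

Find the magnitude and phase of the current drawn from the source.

Step 1 — Angular frequency: ω = 2π·f = 2π·1e+04 = 6.283e+04 rad/s.
Step 2 — Component impedances:
  R: Z = R = 306 Ω
  L: Z = jωL = j·6.283e+04·0.0869 = 0 + j5460 Ω
Step 3 — Series combination: Z_total = R + L = 306 + j5460 Ω = 5469∠86.8° Ω.
Step 4 — Source phasor: V = 134∠0.0° V = 134 V.
Step 5 — Ohm's law: I = V / Z_total = (134) / (306 + j5460) = 0.001371 - j0.02446 A.
Step 6 — Convert to polar: |I| = 0.0245 A, ∠I = -86.8°.

I = 0.0245∠-86.8° A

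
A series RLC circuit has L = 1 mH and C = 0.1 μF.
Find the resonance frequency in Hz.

Step 1 — Resonance condition Im(Z)=0 gives ω₀ = 1/√(LC).
Step 2 — ω₀ = 1/√(0.001·1e-07) = 1e+05 rad/s.
Step 3 — f₀ = ω₀/(2π) = 1.592e+04 Hz.

f₀ = 1.592e+04 Hz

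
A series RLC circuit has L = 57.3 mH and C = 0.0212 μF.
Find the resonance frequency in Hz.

Step 1 — Resonance condition Im(Z)=0 gives ω₀ = 1/√(LC).
Step 2 — ω₀ = 1/√(0.0573·2.12e-08) = 2.869e+04 rad/s.
Step 3 — f₀ = ω₀/(2π) = 4566 Hz.

f₀ = 4566 Hz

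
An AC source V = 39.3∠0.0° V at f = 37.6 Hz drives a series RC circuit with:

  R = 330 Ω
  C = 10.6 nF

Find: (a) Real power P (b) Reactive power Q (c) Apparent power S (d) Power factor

Step 1 — Angular frequency: ω = 2π·f = 2π·37.6 = 236.2 rad/s.
Step 2 — Component impedances:
  R: Z = R = 330 Ω
  C: Z = 1/(jωC) = -j/(ω·C) = 0 - j3.993e+05 Ω
Step 3 — Series combination: Z_total = R + C = 330 - j3.993e+05 Ω = 3.993e+05∠-90.0° Ω.
Step 4 — Source phasor: V = 39.3∠0.0° V = 39.3 V.
Step 5 — Current: I = V / Z = 8.133e-08 + j9.842e-05 A = 9.842e-05∠90.0° A.
Step 6 — Complex power: S = V·I* = 3.196e-06 - j0.003868 VA.
Step 7 — Real power: P = Re(S) = 3.196e-06 W.
Step 8 — Reactive power: Q = Im(S) = -0.003868 VAR.
Step 9 — Apparent power: |S| = 0.003868 VA.
Step 10 — Power factor: PF = P/|S| = 0.0008264 (leading).

(a) P = 3.196e-06 W  (b) Q = -0.003868 VAR  (c) S = 0.003868 VA  (d) PF = 0.0008264 (leading)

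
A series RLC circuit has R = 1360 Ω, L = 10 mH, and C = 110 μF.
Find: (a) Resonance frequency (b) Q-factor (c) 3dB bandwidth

Step 1 — Resonance: ω₀ = 1/√(LC) = 1/√(0.01·0.00011) = 953.5 rad/s.
Step 2 — f₀ = ω₀/(2π) = 151.7 Hz.
Step 3 — Series Q: Q = ω₀L/R = 953.5·0.01/1360 = 0.007011.
Step 4 — Bandwidth: Δω = ω₀/Q = 1.36e+05 rad/s; BW = Δω/(2π) = 2.165e+04 Hz.

(a) f₀ = 151.7 Hz  (b) Q = 0.007011  (c) BW = 2.165e+04 Hz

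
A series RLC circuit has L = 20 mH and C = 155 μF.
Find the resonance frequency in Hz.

Step 1 — Resonance condition Im(Z)=0 gives ω₀ = 1/√(LC).
Step 2 — ω₀ = 1/√(0.02·0.000155) = 568 rad/s.
Step 3 — f₀ = ω₀/(2π) = 90.39 Hz.

f₀ = 90.39 Hz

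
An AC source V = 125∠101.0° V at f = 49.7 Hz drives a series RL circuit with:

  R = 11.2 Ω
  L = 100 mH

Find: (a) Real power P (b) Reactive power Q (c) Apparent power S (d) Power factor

Step 1 — Angular frequency: ω = 2π·f = 2π·49.7 = 312.3 rad/s.
Step 2 — Component impedances:
  R: Z = R = 11.2 Ω
  L: Z = jωL = j·312.3·0.1 = 0 + j31.23 Ω
Step 3 — Series combination: Z_total = R + L = 11.2 + j31.23 Ω = 33.18∠70.3° Ω.
Step 4 — Source phasor: V = 125∠101.0° V = -23.85 + j122.7 V.
Step 5 — Current: I = V / Z = 3.239 + j1.925 A = 3.768∠30.7° A.
Step 6 — Complex power: S = V·I* = 159 + j443.3 VA.
Step 7 — Real power: P = Re(S) = 159 W.
Step 8 — Reactive power: Q = Im(S) = 443.3 VAR.
Step 9 — Apparent power: |S| = 471 VA.
Step 10 — Power factor: PF = P/|S| = 0.3376 (lagging).

(a) P = 159 W  (b) Q = 443.3 VAR  (c) S = 471 VA  (d) PF = 0.3376 (lagging)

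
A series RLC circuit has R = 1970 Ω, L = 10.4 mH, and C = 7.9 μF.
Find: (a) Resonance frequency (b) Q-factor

Step 1 — Resonance condition Im(Z)=0 gives ω₀ = 1/√(LC).
Step 2 — ω₀ = 1/√(0.0104·7.9e-06) = 3489 rad/s.
Step 3 — f₀ = ω₀/(2π) = 555.3 Hz.
Step 4 — Series Q: Q = ω₀L/R = 3489·0.0104/1970 = 0.01842.

(a) f₀ = 555.3 Hz  (b) Q = 0.01842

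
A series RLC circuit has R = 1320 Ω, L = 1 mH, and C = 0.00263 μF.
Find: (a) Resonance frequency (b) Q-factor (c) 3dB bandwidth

Step 1 — Resonance condition Im(Z)=0 gives ω₀ = 1/√(LC).
Step 2 — ω₀ = 1/√(0.001·2.63e-09) = 6.166e+05 rad/s.
Step 3 — f₀ = ω₀/(2π) = 9.814e+04 Hz.
Step 4 — Series Q: Q = ω₀L/R = 6.166e+05·0.001/1320 = 0.4671.
Step 5 — 3dB bandwidth: Δω = ω₀/Q = 1.32e+06 rad/s; BW = Δω/(2π) = 2.101e+05 Hz.

(a) f₀ = 9.814e+04 Hz  (b) Q = 0.4671  (c) BW = 2.101e+05 Hz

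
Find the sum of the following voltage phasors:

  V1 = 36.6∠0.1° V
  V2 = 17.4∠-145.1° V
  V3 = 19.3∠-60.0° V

Step 1 — Convert each phasor to rectangular form:
  V1 = 36.6·(cos(0.1°) + j·sin(0.1°)) = 36.6 + j0.06388 V
  V2 = 17.4·(cos(-145.1°) + j·sin(-145.1°)) = -14.27 - j9.955 V
  V3 = 19.3·(cos(-60.0°) + j·sin(-60.0°)) = 9.65 - j16.71 V
Step 2 — Sum components: V_total = 31.98 - j26.61 V.
Step 3 — Convert to polar: |V_total| = 41.6 V, ∠V_total = -39.8°.

V_total = 41.6∠-39.8° V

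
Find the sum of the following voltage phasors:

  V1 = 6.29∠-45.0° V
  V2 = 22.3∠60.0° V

Step 1 — Convert each phasor to rectangular form:
  V1 = 6.29·(cos(-45.0°) + j·sin(-45.0°)) = 4.448 - j4.448 V
  V2 = 22.3·(cos(60.0°) + j·sin(60.0°)) = 11.15 + j19.31 V
Step 2 — Sum components: V_total = 15.6 + j14.86 V.
Step 3 — Convert to polar: |V_total| = 21.55 V, ∠V_total = 43.6°.

V_total = 21.55∠43.6° V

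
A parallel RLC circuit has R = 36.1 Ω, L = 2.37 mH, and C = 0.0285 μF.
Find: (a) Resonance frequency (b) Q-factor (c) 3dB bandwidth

Step 1 — Resonance: ω₀ = 1/√(LC) = 1/√(0.00237·2.85e-08) = 1.217e+05 rad/s.
Step 2 — f₀ = ω₀/(2π) = 1.937e+04 Hz.
Step 3 — Parallel Q: Q = R/(ω₀L) = 36.1/(1.217e+05·0.00237) = 0.1252.
Step 4 — Bandwidth: Δω = ω₀/Q = 9.72e+05 rad/s; BW = Δω/(2π) = 1.547e+05 Hz.

(a) f₀ = 1.937e+04 Hz  (b) Q = 0.1252  (c) BW = 1.547e+05 Hz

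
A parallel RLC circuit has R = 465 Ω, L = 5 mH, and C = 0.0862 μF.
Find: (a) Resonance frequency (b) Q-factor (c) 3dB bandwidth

Step 1 — Resonance: ω₀ = 1/√(LC) = 1/√(0.005·8.62e-08) = 4.817e+04 rad/s.
Step 2 — f₀ = ω₀/(2π) = 7666 Hz.
Step 3 — Parallel Q: Q = R/(ω₀L) = 465/(4.817e+04·0.005) = 1.931.
Step 4 — Bandwidth: Δω = ω₀/Q = 2.495e+04 rad/s; BW = Δω/(2π) = 3971 Hz.

(a) f₀ = 7666 Hz  (b) Q = 1.931  (c) BW = 3971 Hz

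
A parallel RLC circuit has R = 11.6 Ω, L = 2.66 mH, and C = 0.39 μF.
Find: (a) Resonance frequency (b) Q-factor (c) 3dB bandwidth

Step 1 — Resonance: ω₀ = 1/√(LC) = 1/√(0.00266·3.9e-07) = 3.105e+04 rad/s.
Step 2 — f₀ = ω₀/(2π) = 4941 Hz.
Step 3 — Parallel Q: Q = R/(ω₀L) = 11.6/(3.105e+04·0.00266) = 0.1405.
Step 4 — Bandwidth: Δω = ω₀/Q = 2.21e+05 rad/s; BW = Δω/(2π) = 3.518e+04 Hz.

(a) f₀ = 4941 Hz  (b) Q = 0.1405  (c) BW = 3.518e+04 Hz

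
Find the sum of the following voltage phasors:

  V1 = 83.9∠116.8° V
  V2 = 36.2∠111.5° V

Step 1 — Convert each phasor to rectangular form:
  V1 = 83.9·(cos(116.8°) + j·sin(116.8°)) = -37.83 + j74.89 V
  V2 = 36.2·(cos(111.5°) + j·sin(111.5°)) = -13.27 + j33.68 V
Step 2 — Sum components: V_total = -51.1 + j108.6 V.
Step 3 — Convert to polar: |V_total| = 120 V, ∠V_total = 115.2°.

V_total = 120∠115.2° V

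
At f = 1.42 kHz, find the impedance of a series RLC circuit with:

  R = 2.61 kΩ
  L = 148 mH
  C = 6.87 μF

Step 1 — Angular frequency: ω = 2π·f = 2π·1420 = 8922 rad/s.
Step 2 — Component impedances:
  R: Z = R = 2610 Ω
  L: Z = jωL = j·8922·0.148 = 0 + j1320 Ω
  C: Z = 1/(jωC) = -j/(ω·C) = 0 - j16.31 Ω
Step 3 — Series combination: Z_total = R + L + C = 2610 + j1304 Ω = 2918∠26.6° Ω.

Z = 2610 + j1304 Ω = 2918∠26.6° Ω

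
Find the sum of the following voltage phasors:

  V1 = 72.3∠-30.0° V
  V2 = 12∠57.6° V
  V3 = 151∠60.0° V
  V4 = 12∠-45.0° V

Step 1 — Convert each phasor to rectangular form:
  V1 = 72.3·(cos(-30.0°) + j·sin(-30.0°)) = 62.61 - j36.15 V
  V2 = 12·(cos(57.6°) + j·sin(57.6°)) = 6.43 + j10.13 V
  V3 = 151·(cos(60.0°) + j·sin(60.0°)) = 75.5 + j130.8 V
  V4 = 12·(cos(-45.0°) + j·sin(-45.0°)) = 8.485 - j8.485 V
Step 2 — Sum components: V_total = 153 + j96.27 V.
Step 3 — Convert to polar: |V_total| = 180.8 V, ∠V_total = 32.2°.

V_total = 180.8∠32.2° V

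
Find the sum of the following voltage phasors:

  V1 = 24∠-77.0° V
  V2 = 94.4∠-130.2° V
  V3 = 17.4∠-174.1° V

Step 1 — Convert each phasor to rectangular form:
  V1 = 24·(cos(-77.0°) + j·sin(-77.0°)) = 5.399 - j23.38 V
  V2 = 94.4·(cos(-130.2°) + j·sin(-130.2°)) = -60.93 - j72.1 V
  V3 = 17.4·(cos(-174.1°) + j·sin(-174.1°)) = -17.31 - j1.789 V
Step 2 — Sum components: V_total = -72.84 - j97.28 V.
Step 3 — Convert to polar: |V_total| = 121.5 V, ∠V_total = -126.8°.

V_total = 121.5∠-126.8° V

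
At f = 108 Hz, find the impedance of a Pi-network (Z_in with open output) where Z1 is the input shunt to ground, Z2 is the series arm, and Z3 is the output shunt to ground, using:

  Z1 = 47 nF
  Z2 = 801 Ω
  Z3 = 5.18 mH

Step 1 — Angular frequency: ω = 2π·f = 2π·108 = 678.6 rad/s.
Step 2 — Component impedances:
  Z1: Z = 1/(jωC) = -j/(ω·C) = 0 - j3.135e+04 Ω
  Z2: Z = R = 801 Ω
  Z3: Z = jωL = j·678.6·0.00518 = 0 + j3.515 Ω
Step 3 — With open output, the series arm Z2 and the output shunt Z3 appear in series to ground: Z2 + Z3 = 801 + j3.515 Ω.
Step 4 — Parallel with input shunt Z1: Z_in = Z1 || (Z2 + Z3) = 800.7 - j16.94 Ω = 800.8∠-1.2° Ω.

Z = 800.7 - j16.94 Ω = 800.8∠-1.2° Ω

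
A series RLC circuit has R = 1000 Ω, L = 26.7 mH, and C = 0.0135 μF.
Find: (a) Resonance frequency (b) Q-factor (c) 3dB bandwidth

Step 1 — Resonance: ω₀ = 1/√(LC) = 1/√(0.0267·1.35e-08) = 5.267e+04 rad/s.
Step 2 — f₀ = ω₀/(2π) = 8383 Hz.
Step 3 — Series Q: Q = ω₀L/R = 5.267e+04·0.0267/1000 = 1.406.
Step 4 — Bandwidth: Δω = ω₀/Q = 3.745e+04 rad/s; BW = Δω/(2π) = 5961 Hz.

(a) f₀ = 8383 Hz  (b) Q = 1.406  (c) BW = 5961 Hz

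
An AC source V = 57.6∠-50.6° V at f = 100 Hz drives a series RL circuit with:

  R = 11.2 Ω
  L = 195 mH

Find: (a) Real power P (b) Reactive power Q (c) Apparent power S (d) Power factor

Step 1 — Angular frequency: ω = 2π·f = 2π·100 = 628.3 rad/s.
Step 2 — Component impedances:
  R: Z = R = 11.2 Ω
  L: Z = jωL = j·628.3·0.195 = 0 + j122.5 Ω
Step 3 — Series combination: Z_total = R + L = 11.2 + j122.5 Ω = 123∠84.8° Ω.
Step 4 — Source phasor: V = 57.6∠-50.6° V = 36.56 - j44.51 V.
Step 5 — Current: I = V / Z = -0.3332 - j0.3289 A = 0.4682∠-135.4° A.
Step 6 — Complex power: S = V·I* = 2.455 + j26.85 VA.
Step 7 — Real power: P = Re(S) = 2.455 W.
Step 8 — Reactive power: Q = Im(S) = 26.85 VAR.
Step 9 — Apparent power: |S| = 26.97 VA.
Step 10 — Power factor: PF = P/|S| = 0.09103 (lagging).

(a) P = 2.455 W  (b) Q = 26.85 VAR  (c) S = 26.97 VA  (d) PF = 0.09103 (lagging)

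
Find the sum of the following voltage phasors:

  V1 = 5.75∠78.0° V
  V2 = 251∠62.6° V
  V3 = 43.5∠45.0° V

Step 1 — Convert each phasor to rectangular form:
  V1 = 5.75·(cos(78.0°) + j·sin(78.0°)) = 1.195 + j5.624 V
  V2 = 251·(cos(62.6°) + j·sin(62.6°)) = 115.5 + j222.8 V
  V3 = 43.5·(cos(45.0°) + j·sin(45.0°)) = 30.76 + j30.76 V
Step 2 — Sum components: V_total = 147.5 + j259.2 V.
Step 3 — Convert to polar: |V_total| = 298.2 V, ∠V_total = 60.4°.

V_total = 298.2∠60.4° V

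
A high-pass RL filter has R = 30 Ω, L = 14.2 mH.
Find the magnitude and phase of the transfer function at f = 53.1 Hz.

Step 1 — Angular frequency: ω = 2π·53.1 = 333.6 rad/s.
Step 2 — Transfer function: H(jω) = jωL/(R + jωL).
Step 3 — Numerator jωL = j·4.738; denominator R + jωL = 30 + j4.738.
Step 4 — H = 0.02433 + j0.1541.
Step 5 — Magnitude: |H| = 0.156 (-16.1 dB); phase: φ = 81.0°.

|H| = 0.156 (-16.1 dB), φ = 81.0°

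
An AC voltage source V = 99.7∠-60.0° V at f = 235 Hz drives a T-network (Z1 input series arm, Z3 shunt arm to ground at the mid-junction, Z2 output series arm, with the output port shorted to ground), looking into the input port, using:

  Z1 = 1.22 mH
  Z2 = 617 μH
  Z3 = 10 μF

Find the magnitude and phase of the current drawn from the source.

Step 1 — Angular frequency: ω = 2π·f = 2π·235 = 1477 rad/s.
Step 2 — Component impedances:
  Z1: Z = jωL = j·1477·0.00122 = 0 + j1.801 Ω
  Z2: Z = jωL = j·1477·0.000617 = 0 + j0.911 Ω
  Z3: Z = 1/(jωC) = -j/(ω·C) = 0 - j67.73 Ω
Step 3 — With the output port shorted to ground, the output series arm Z2 runs from the junction to ground; the shunt arm Z3 also runs from the junction to ground. They appear in parallel: Z3 || Z2 = 0 + j0.9235 Ω.
Step 4 — Series with input arm Z1: Z_in = Z1 + (Z3 || Z2) = 0 + j2.725 Ω = 2.725∠90.0° Ω.
Step 5 — Source phasor: V = 99.7∠-60.0° V = 49.85 - j86.34 V.
Step 6 — Ohm's law: I = V / Z_total = (49.85 - j86.34) / (0 + j2.725) = -31.69 - j18.29 A.
Step 7 — Convert to polar: |I| = 36.59 A, ∠I = -150.0°.

I = 36.59∠-150.0° A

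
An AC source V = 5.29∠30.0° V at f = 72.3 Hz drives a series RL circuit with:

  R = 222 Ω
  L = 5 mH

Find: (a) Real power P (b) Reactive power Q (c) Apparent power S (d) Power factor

Step 1 — Angular frequency: ω = 2π·f = 2π·72.3 = 454.3 rad/s.
Step 2 — Component impedances:
  R: Z = R = 222 Ω
  L: Z = jωL = j·454.3·0.005 = 0 + j2.271 Ω
Step 3 — Series combination: Z_total = R + L = 222 + j2.271 Ω = 222∠0.6° Ω.
Step 4 — Source phasor: V = 5.29∠30.0° V = 4.581 + j2.645 V.
Step 5 — Current: I = V / Z = 0.02076 + j0.0117 A = 0.02383∠29.4° A.
Step 6 — Complex power: S = V·I* = 0.126 + j0.00129 VA.
Step 7 — Real power: P = Re(S) = 0.126 W.
Step 8 — Reactive power: Q = Im(S) = 0.00129 VAR.
Step 9 — Apparent power: |S| = 0.126 VA.
Step 10 — Power factor: PF = P/|S| = 0.9999 (lagging).

(a) P = 0.126 W  (b) Q = 0.00129 VAR  (c) S = 0.126 VA  (d) PF = 0.9999 (lagging)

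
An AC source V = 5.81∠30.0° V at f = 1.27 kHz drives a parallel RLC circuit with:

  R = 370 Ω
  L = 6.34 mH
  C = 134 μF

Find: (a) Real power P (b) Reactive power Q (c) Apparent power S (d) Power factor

Step 1 — Angular frequency: ω = 2π·f = 2π·1270 = 7980 rad/s.
Step 2 — Component impedances:
  R: Z = R = 370 Ω
  L: Z = jωL = j·7980·0.00634 = 0 + j50.59 Ω
  C: Z = 1/(jωC) = -j/(ω·C) = 0 - j0.9352 Ω
Step 3 — Parallel combination: 1/Z_total = 1/R + 1/L + 1/C; Z_total = 0.002454 - j0.9528 Ω = 0.9528∠-89.9° Ω.
Step 4 — Source phasor: V = 5.81∠30.0° V = 5.032 + j2.905 V.
Step 5 — Current: I = V / Z = -3.035 + j5.289 A = 6.098∠119.9° A.
Step 6 — Complex power: S = V·I* = 0.09123 - j35.43 VA.
Step 7 — Real power: P = Re(S) = 0.09123 W.
Step 8 — Reactive power: Q = Im(S) = -35.43 VAR.
Step 9 — Apparent power: |S| = 35.43 VA.
Step 10 — Power factor: PF = P/|S| = 0.002575 (leading).

(a) P = 0.09123 W  (b) Q = -35.43 VAR  (c) S = 35.43 VA  (d) PF = 0.002575 (leading)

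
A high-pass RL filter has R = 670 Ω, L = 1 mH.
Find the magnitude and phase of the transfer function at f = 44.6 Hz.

Step 1 — Angular frequency: ω = 2π·44.6 = 280.2 rad/s.
Step 2 — Transfer function: H(jω) = jωL/(R + jωL).
Step 3 — Numerator jωL = j·0.2802; denominator R + jωL = 670 + j0.2802.
Step 4 — H = 1.749e-07 + j0.0004183.
Step 5 — Magnitude: |H| = 0.0004183 (-67.6 dB); phase: φ = 90.0°.

|H| = 0.0004183 (-67.6 dB), φ = 90.0°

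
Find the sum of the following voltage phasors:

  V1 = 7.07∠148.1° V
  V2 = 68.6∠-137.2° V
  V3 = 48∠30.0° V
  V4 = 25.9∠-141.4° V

Step 1 — Convert each phasor to rectangular form:
  V1 = 7.07·(cos(148.1°) + j·sin(148.1°)) = -6.002 + j3.736 V
  V2 = 68.6·(cos(-137.2°) + j·sin(-137.2°)) = -50.33 - j46.61 V
  V3 = 48·(cos(30.0°) + j·sin(30.0°)) = 41.57 + j24 V
  V4 = 25.9·(cos(-141.4°) + j·sin(-141.4°)) = -20.24 - j16.16 V
Step 2 — Sum components: V_total = -35.01 - j35.03 V.
Step 3 — Convert to polar: |V_total| = 49.53 V, ∠V_total = -135.0°.

V_total = 49.53∠-135.0° V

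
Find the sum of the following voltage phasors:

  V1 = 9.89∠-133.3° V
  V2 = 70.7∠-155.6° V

Step 1 — Convert each phasor to rectangular form:
  V1 = 9.89·(cos(-133.3°) + j·sin(-133.3°)) = -6.783 - j7.198 V
  V2 = 70.7·(cos(-155.6°) + j·sin(-155.6°)) = -64.39 - j29.21 V
Step 2 — Sum components: V_total = -71.17 - j36.4 V.
Step 3 — Convert to polar: |V_total| = 79.94 V, ∠V_total = -152.9°.

V_total = 79.94∠-152.9° V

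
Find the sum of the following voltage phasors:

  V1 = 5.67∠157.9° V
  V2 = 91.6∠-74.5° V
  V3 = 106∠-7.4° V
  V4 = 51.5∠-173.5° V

Step 1 — Convert each phasor to rectangular form:
  V1 = 5.67·(cos(157.9°) + j·sin(157.9°)) = -5.253 + j2.133 V
  V2 = 91.6·(cos(-74.5°) + j·sin(-74.5°)) = 24.48 - j88.27 V
  V3 = 106·(cos(-7.4°) + j·sin(-7.4°)) = 105.1 - j13.65 V
  V4 = 51.5·(cos(-173.5°) + j·sin(-173.5°)) = -51.17 - j5.83 V
Step 2 — Sum components: V_total = 73.17 - j105.6 V.
Step 3 — Convert to polar: |V_total| = 128.5 V, ∠V_total = -55.3°.

V_total = 128.5∠-55.3° V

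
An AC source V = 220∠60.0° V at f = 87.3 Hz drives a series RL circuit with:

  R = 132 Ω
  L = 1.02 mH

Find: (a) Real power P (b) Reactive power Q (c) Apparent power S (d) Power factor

Step 1 — Angular frequency: ω = 2π·f = 2π·87.3 = 548.5 rad/s.
Step 2 — Component impedances:
  R: Z = R = 132 Ω
  L: Z = jωL = j·548.5·0.00102 = 0 + j0.5595 Ω
Step 3 — Series combination: Z_total = R + L = 132 + j0.5595 Ω = 132∠0.2° Ω.
Step 4 — Source phasor: V = 220∠60.0° V = 110 + j190.5 V.
Step 5 — Current: I = V / Z = 0.8394 + j1.44 A = 1.667∠59.8° A.
Step 6 — Complex power: S = V·I* = 366.7 + j1.554 VA.
Step 7 — Real power: P = Re(S) = 366.7 W.
Step 8 — Reactive power: Q = Im(S) = 1.554 VAR.
Step 9 — Apparent power: |S| = 366.7 VA.
Step 10 — Power factor: PF = P/|S| = 1 (lagging).

(a) P = 366.7 W  (b) Q = 1.554 VAR  (c) S = 366.7 VA  (d) PF = 1 (lagging)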